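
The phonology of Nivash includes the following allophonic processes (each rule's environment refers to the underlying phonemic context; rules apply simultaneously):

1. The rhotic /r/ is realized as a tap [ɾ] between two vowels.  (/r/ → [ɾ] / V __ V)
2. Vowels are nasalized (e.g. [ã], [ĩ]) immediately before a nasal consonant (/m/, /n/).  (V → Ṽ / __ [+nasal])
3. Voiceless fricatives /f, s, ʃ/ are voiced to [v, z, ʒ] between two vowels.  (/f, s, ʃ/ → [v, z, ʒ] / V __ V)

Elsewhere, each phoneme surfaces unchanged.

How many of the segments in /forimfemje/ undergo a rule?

Segments that undergo a rule: /r/ → [ɾ] (rule 1); /i/ → [ĩ] (rule 2); /e/ → [ẽ] (rule 2).
All other segments surface unchanged.

3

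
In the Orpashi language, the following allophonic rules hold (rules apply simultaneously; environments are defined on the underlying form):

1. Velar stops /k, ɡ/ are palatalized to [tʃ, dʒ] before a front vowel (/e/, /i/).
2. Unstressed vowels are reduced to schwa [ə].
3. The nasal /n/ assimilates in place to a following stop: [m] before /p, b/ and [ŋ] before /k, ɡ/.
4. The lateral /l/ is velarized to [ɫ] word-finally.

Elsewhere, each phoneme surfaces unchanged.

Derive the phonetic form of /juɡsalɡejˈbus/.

[jəɡsəldʒəjˈbus]

Rule 2 applies to /u/ (between /j/ and /ɡ/: in an unstressed syllable) → [ə].
/ɡ/ (between /u/ and /s/) fails the environment for rule 1, so it stays [ɡ].
/a/ (between /s/ and /l/): in an unstressed syllable, so rule 2 applies → [ə].
/l/ — between /a/ and /ɡ/; rule 4 does not apply here → [l].
/ɡ/ — between /l/ and /e/, before a front vowel — surfaces as [dʒ] (rule 1).
/e/ (between /ɡ/ and /j/) occurs in an unstressed syllable → [ə] by rule 2.
/u/ (between /b/ and /s/) is in the target of rule 2 but the environment (in an unstressed syllable) is not met → [u].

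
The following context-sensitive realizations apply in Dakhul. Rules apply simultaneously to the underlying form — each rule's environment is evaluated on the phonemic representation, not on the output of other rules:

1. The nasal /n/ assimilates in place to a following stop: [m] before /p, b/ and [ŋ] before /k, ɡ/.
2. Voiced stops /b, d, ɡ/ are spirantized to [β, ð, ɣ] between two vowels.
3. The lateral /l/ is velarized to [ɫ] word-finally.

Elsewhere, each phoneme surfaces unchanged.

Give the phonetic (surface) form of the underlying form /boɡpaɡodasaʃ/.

[boɡpaɣoðasaʃ]

/b/ (word-initial): rule 2 targets it, but not between two vowels → unchanged [b].
/o/ (between /b/ and /ɡ/) is unaffected → [o].
/ɡ/ (between /o/ and /p/) fails the environment for rule 2, so it stays [ɡ].
/p/ stays [p].
/a/ — not in any rule's target class → [a].
Rule 2 applies to /ɡ/ (between /a/ and /o/: between two vowels) → [ɣ].
/o/ (between /ɡ/ and /d/) is unaffected → [o].
/d/ meets the environment for rule 2 (between two vowels) → [ð].
/a/ stays [a].
/s/ (between /a/ and /a/): no rule targets it → [s].
/a/ stays [a].
/ʃ/ stays [ʃ].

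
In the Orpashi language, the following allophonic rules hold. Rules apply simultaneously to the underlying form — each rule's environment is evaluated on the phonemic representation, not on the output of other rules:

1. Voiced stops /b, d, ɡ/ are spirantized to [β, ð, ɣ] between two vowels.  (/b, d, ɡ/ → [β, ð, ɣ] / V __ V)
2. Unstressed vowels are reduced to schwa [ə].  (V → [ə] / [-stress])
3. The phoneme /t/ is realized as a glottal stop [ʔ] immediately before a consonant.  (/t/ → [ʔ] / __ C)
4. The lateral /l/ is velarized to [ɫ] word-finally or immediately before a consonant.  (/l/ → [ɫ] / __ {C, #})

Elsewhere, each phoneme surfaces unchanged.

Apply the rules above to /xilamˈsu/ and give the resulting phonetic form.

[xələmˈsu]

/x/ (word-initial): no rule targets it → [x].
/i/ — between /x/ and /l/, in an unstressed syllable — surfaces as [ə] (rule 2).
/l/ (between /i/ and /a/) fails the environment for rule 4, so it stays [l].
Rule 2 applies to /a/ (between /l/ and /m/: in an unstressed syllable) → [ə].
/m/ — not in any rule's target class → [m].
/s/ (between /m/ and /u/): no rule targets it → [s].
/u/ (word-final) fails the environment for rule 2, so it stays [u].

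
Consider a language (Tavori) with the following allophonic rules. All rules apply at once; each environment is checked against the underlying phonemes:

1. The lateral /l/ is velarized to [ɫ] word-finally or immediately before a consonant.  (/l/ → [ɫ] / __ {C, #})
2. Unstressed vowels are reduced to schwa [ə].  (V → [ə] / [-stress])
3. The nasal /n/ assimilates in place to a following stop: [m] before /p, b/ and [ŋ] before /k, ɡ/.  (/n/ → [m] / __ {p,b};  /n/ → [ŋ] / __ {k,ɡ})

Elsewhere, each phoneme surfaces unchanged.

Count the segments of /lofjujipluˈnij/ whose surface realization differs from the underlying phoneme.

Segments that undergo a rule: /o/ → [ə] (rule 2); /u/ → [ə] (rule 2); /i/ → [ə] (rule 2); /u/ → [ə] (rule 2).
All other segments surface unchanged.

4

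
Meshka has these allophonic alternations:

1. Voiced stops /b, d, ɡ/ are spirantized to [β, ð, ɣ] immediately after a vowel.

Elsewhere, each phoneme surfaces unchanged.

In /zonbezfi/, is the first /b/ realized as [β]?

No

/b/ — between /n/ and /e/; rule 1 does not apply here → [b].
The actual realization is [b], not [β].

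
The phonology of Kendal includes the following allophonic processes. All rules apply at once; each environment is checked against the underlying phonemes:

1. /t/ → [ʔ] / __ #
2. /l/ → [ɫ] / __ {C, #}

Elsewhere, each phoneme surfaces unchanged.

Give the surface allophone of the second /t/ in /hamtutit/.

[t]

/t/ (between /u/ and /i/) fails the environment for rule 1, so it stays [t].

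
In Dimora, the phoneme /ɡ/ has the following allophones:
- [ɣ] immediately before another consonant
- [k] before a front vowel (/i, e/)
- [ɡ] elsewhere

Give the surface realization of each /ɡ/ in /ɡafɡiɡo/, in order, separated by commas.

[ɡ], [k], [ɡ]

Occurrence 1 (position 1): no conditioning environment matches → elsewhere allophone [ɡ].
Occurrence 2 (position 4): before a front vowel (/i, e/) → [k].
Occurrence 3 (position 6): no conditioning environment matches → elsewhere allophone [ɡ].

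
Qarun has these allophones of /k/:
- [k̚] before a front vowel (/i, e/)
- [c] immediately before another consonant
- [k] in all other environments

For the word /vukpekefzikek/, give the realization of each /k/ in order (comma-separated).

[c], [k̚], [k̚], [k]

Occurrence 1 (position 3): immediately before another consonant → [c].
Occurrence 2 (position 6): before a front vowel (/i, e/) → [k̚].
Occurrence 3 (position 11): before a front vowel (/i, e/) → [k̚].
Occurrence 4 (position 13): no conditioning environment matches → elsewhere allophone [k].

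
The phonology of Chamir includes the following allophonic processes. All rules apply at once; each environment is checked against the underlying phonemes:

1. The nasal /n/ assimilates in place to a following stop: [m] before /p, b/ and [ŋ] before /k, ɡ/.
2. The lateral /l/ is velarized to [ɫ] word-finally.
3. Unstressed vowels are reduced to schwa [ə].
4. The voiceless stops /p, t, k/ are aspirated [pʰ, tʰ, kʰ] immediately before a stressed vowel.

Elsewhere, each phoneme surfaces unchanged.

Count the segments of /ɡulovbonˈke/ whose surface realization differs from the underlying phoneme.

5

Segments that undergo a rule: /u/ → [ə] (rule 3); /o/ → [ə] (rule 3); /o/ → [ə] (rule 3); /n/ → [ŋ] (rule 1); /k/ → [kʰ] (rule 4).
All other segments surface unchanged.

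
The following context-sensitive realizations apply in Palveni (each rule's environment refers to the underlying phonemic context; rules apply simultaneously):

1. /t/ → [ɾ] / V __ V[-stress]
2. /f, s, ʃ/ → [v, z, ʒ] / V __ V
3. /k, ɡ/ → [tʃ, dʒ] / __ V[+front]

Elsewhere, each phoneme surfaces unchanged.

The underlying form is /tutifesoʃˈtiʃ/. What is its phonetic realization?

/t/ (word-initial): rule 1 targets it, but not between a vowel and a following unstressed vowel → unchanged [t].
/u/ (between /t/ and /t/) is unaffected → [u].
/t/ meets the environment for rule 1 (between a vowel and a following unstressed vowel) → [ɾ].
/i/ (between /t/ and /f/): no rule targets it → [i].
/f/ — between /i/ and /e/, between two vowels — surfaces as [v] (rule 2).
/e/ (between /f/ and /s/) is unaffected → [e].
/s/ — between /e/ and /o/, between two vowels — surfaces as [z] (rule 2).
/o/ — not in any rule's target class → [o].
/ʃ/ (between /o/ and /t/) is in the target of rule 2 but the environment (between two vowels) is not met → [ʃ].
/t/ — between /ʃ/ and /i/; rule 1 does not apply here → [t].
/i/ (between /t/ and /ʃ/) is unaffected → [i].
/ʃ/ (word-final) fails the environment for rule 2, so it stays [ʃ].

[tuɾivezoʃˈtiʃ]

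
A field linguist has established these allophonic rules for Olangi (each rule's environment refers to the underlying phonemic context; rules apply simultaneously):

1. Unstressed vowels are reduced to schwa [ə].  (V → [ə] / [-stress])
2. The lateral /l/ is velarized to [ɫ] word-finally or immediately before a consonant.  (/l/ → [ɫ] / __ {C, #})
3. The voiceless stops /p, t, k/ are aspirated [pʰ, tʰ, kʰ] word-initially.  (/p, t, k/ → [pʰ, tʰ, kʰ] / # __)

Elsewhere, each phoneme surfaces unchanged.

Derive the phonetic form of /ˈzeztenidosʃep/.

/z/ (word-initial) is unaffected → [z].
/e/ — between /z/ and /z/; rule 1 does not apply here → [e].
/z/ (between /e/ and /t/): no rule targets it → [z].
/t/ (between /z/ and /e/): rule 3 targets it, but not word-initially → unchanged [t].
Rule 1 applies to /e/ (between /t/ and /n/: in an unstressed syllable) → [ə].
/n/ (between /e/ and /i/) is unaffected → [n].
/i/ (between /n/ and /d/): in an unstressed syllable, so rule 1 applies → [ə].
/d/ (between /i/ and /o/) is unaffected → [d].
Rule 1 applies to /o/ (between /d/ and /s/: in an unstressed syllable) → [ə].
/s/ stays [s].
/ʃ/ (between /s/ and /e/) is unaffected → [ʃ].
/e/ — between /ʃ/ and /p/, in an unstressed syllable — surfaces as [ə] (rule 1).
/p/ — word-final; rule 3 does not apply here → [p].

[ˈzeztənədəsʃəp]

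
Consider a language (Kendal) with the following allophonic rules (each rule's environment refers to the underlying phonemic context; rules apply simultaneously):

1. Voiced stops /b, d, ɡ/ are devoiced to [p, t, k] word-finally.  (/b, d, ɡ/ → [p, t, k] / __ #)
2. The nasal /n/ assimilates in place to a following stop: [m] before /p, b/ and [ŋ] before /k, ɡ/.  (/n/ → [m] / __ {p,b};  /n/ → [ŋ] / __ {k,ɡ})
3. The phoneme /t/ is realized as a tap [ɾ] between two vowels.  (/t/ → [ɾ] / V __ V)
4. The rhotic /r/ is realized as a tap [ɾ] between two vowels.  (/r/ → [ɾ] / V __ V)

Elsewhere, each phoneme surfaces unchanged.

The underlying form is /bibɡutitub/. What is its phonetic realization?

[bibɡuɾiɾup]

/b/ (word-initial) is in the target of rule 1 but the environment (word-finally) is not met → [b].
/b/ (between /i/ and /ɡ/): rule 1 targets it, but not word-finally → unchanged [b].
/ɡ/ (between /b/ and /u/): rule 1 targets it, but not word-finally → unchanged [ɡ].
Rule 3 applies to /t/ (between /u/ and /i/: between two vowels) → [ɾ].
Rule 3 applies to /t/ (between /i/ and /u/: between two vowels) → [ɾ].
/b/ (word-final): word-finally, so rule 1 applies → [p].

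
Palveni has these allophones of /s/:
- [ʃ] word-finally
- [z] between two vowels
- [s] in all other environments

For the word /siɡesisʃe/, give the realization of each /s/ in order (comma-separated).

[s], [z], [s]

Occurrence 1 (position 1): no conditioning environment matches → elsewhere allophone [s].
Occurrence 2 (position 5): between two vowels → [z].
Occurrence 3 (position 7): no conditioning environment matches → elsewhere allophone [s].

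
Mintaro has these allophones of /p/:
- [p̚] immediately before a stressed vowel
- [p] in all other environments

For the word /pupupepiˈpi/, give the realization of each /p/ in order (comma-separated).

Occurrence 1 (position 1): no conditioning environment matches → elsewhere allophone [p].
Occurrence 2 (position 3): no conditioning environment matches → elsewhere allophone [p].
Occurrence 3 (position 5): no conditioning environment matches → elsewhere allophone [p].
Occurrence 4 (position 7): no conditioning environment matches → elsewhere allophone [p].
Occurrence 5 (position 9): immediately before a stressed vowel → [p̚].

[p], [p], [p], [p], [p̚]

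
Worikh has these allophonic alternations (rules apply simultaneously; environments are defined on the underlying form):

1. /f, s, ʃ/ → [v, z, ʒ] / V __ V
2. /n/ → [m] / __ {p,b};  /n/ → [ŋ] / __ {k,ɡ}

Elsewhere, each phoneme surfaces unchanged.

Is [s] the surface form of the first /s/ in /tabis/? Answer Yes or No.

Yes

/s/ (word-final) fails the environment for rule 1, so it stays [s].
The actual realization is [s], which matches [s].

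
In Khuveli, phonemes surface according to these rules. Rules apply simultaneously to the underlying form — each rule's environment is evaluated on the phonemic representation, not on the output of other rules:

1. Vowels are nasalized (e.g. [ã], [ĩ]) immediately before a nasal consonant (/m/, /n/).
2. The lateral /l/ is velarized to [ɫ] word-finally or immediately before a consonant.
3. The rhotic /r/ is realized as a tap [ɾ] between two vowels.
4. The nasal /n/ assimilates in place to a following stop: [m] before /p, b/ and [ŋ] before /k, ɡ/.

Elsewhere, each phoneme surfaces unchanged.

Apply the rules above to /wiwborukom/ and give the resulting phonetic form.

/w/ stays [w].
/i/ — between /w/ and /w/; rule 1 does not apply here → [i].
/w/ stays [w].
/b/ stays [b].
/o/ — between /b/ and /r/; rule 1 does not apply here → [o].
/r/ meets the environment for rule 3 (between two vowels) → [ɾ].
/u/ (between /r/ and /k/): rule 1 targets it, but not before a nasal consonant → unchanged [u].
/k/ — not in any rule's target class → [k].
/o/ — between /k/ and /m/, before a nasal consonant — surfaces as [õ] (rule 1).
/m/ (word-final) is unaffected → [m].

[wiwboɾukõm]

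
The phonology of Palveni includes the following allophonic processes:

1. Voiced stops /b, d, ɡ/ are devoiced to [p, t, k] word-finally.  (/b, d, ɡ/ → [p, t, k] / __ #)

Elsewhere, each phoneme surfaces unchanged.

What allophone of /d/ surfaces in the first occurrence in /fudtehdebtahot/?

/d/ — between /u/ and /t/; rule 1 does not apply here → [d].

[d]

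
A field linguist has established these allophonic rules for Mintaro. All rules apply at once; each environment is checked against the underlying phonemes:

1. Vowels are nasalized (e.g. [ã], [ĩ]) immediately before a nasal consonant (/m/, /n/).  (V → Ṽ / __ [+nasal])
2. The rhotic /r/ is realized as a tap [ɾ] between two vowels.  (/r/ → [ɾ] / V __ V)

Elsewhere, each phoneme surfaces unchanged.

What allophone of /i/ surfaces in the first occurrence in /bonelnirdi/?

/i/ (between /n/ and /r/): rule 1 targets it, but not before a nasal consonant → unchanged [i].

[i]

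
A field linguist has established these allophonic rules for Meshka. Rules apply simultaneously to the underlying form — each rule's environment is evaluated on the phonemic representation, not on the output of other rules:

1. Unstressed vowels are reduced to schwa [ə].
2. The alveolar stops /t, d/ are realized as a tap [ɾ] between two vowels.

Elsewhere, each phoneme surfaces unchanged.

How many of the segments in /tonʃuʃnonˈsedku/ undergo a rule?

Segments that undergo a rule: /o/ → [ə] (rule 1); /u/ → [ə] (rule 1); /o/ → [ə] (rule 1); /u/ → [ə] (rule 1).
All other segments surface unchanged.

4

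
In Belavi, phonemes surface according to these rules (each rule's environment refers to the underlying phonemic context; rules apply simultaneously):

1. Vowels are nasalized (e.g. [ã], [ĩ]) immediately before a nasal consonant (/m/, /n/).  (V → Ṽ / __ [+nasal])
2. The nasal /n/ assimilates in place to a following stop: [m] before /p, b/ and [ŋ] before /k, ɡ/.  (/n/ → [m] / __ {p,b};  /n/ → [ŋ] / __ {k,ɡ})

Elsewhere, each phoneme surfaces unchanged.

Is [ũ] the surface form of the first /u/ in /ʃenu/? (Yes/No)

No

/u/ (word-final) fails the environment for rule 1, so it stays [u].
The actual realization is [u], not [ũ].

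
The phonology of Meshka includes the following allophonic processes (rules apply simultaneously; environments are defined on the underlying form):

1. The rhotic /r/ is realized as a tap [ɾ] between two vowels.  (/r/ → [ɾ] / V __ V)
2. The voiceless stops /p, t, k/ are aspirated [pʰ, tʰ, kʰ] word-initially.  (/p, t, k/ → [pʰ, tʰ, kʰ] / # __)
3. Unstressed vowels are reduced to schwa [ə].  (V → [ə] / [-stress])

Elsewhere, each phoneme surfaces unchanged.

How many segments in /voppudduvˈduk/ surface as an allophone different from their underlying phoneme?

Segments that undergo a rule: /o/ → [ə] (rule 3); /u/ → [ə] (rule 3); /u/ → [ə] (rule 3).
All other segments surface unchanged.

3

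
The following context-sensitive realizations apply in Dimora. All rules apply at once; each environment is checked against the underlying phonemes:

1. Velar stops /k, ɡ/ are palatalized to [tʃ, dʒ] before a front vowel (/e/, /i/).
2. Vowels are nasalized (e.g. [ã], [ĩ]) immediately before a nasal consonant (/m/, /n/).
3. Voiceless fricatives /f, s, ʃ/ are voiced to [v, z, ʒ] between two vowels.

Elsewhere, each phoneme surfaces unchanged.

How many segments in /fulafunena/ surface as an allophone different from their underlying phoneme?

3

Segments that undergo a rule: /f/ → [v] (rule 3); /u/ → [ũ] (rule 2); /e/ → [ẽ] (rule 2).
All other segments surface unchanged.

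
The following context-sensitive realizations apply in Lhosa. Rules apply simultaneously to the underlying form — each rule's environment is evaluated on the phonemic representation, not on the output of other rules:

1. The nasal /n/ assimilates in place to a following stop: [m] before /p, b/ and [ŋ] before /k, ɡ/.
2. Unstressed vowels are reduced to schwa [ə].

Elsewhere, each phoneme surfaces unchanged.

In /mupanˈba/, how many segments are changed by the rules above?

3

Segments that undergo a rule: /u/ → [ə] (rule 2); /a/ → [ə] (rule 2); /n/ → [m] (rule 1).
All other segments surface unchanged.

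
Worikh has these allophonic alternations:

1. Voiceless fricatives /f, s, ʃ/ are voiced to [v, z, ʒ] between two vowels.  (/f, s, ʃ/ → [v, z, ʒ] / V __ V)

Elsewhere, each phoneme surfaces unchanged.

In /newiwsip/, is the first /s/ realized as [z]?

/s/ (between /w/ and /i/): rule 1 targets it, but not between two vowels → unchanged [s].
The actual realization is [s], not [z].

No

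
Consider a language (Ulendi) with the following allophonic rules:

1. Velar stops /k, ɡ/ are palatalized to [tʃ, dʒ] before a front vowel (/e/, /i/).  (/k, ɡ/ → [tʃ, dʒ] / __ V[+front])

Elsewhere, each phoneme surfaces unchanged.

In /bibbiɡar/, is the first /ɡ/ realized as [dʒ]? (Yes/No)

No

/ɡ/ (between /i/ and /a/): rule 1 targets it, but not before a front vowel → unchanged [ɡ].
The actual realization is [ɡ], not [dʒ].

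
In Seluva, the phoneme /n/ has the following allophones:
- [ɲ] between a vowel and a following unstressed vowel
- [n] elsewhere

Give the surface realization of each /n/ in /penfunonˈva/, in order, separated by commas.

[n], [ɲ], [n]

Occurrence 1 (position 3): no conditioning environment matches → elsewhere allophone [n].
Occurrence 2 (position 6): between a vowel and a following unstressed vowel → [ɲ].
Occurrence 3 (position 8): no conditioning environment matches → elsewhere allophone [n].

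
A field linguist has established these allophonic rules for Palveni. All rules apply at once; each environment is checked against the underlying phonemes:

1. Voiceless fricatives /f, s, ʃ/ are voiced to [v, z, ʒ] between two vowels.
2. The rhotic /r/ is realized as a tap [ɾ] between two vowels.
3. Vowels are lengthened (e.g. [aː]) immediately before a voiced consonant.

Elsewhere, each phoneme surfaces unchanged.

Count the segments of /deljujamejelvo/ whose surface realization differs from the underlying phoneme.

5

Segments that undergo a rule: /e/ → [eː] (rule 3); /u/ → [uː] (rule 3); /a/ → [aː] (rule 3); /e/ → [eː] (rule 3); /e/ → [eː] (rule 3).
All other segments surface unchanged.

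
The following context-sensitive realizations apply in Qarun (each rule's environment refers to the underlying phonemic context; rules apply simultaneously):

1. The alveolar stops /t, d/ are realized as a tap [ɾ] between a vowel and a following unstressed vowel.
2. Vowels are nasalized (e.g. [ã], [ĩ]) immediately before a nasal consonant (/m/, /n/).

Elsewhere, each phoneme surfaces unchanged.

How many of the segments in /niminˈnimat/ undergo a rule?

3

Segments that undergo a rule: /i/ → [ĩ] (rule 2); /i/ → [ĩ] (rule 2); /i/ → [ĩ] (rule 2).
All other segments surface unchanged.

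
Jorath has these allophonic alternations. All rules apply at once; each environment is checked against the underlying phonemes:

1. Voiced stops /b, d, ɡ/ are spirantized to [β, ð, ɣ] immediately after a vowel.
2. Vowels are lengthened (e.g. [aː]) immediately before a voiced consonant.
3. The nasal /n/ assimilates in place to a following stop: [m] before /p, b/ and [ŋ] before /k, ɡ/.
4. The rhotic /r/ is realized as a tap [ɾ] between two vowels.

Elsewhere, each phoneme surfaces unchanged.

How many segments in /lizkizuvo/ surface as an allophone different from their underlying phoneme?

Segments that undergo a rule: /i/ → [iː] (rule 2); /i/ → [iː] (rule 2); /u/ → [uː] (rule 2).
All other segments surface unchanged.

3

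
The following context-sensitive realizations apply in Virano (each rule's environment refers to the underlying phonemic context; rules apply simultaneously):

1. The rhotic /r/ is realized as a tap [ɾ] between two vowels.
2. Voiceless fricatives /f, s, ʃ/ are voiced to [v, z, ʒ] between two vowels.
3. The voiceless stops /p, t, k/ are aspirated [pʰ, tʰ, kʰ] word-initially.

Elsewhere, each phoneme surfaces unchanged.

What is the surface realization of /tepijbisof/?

/t/ (word-initial) occurs word-initially → [tʰ] by rule 3.
/e/ stays [e].
/p/ (between /e/ and /i/) fails the environment for rule 3, so it stays [p].
/i/ — not in any rule's target class → [i].
/j/ (between /i/ and /b/) is unaffected → [j].
/b/ — not in any rule's target class → [b].
/i/ (between /b/ and /s/): no rule targets it → [i].
/s/ (between /i/ and /o/) occurs between two vowels → [z] by rule 2.
/o/ — not in any rule's target class → [o].
/f/ (word-final) fails the environment for rule 2, so it stays [f].

[tʰepijbizof]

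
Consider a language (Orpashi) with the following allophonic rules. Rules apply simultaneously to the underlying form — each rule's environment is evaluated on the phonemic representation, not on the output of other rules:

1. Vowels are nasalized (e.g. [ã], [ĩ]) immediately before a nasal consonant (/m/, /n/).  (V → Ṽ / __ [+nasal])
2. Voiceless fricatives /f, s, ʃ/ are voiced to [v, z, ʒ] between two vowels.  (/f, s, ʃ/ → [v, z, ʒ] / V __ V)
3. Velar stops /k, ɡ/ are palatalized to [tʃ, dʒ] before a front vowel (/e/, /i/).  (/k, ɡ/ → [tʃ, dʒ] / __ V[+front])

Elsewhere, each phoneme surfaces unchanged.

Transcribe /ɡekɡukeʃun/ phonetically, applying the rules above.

[dʒekɡutʃeʒũn]

/ɡ/ — word-initial, before a front vowel — surfaces as [dʒ] (rule 3).
/e/ — between /ɡ/ and /k/; rule 1 does not apply here → [e].
/k/ (between /e/ and /ɡ/) is in the target of rule 3 but the environment (before a front vowel) is not met → [k].
/ɡ/ — between /k/ and /u/; rule 3 does not apply here → [ɡ].
/u/ (between /ɡ/ and /k/) fails the environment for rule 1, so it stays [u].
/k/ (between /u/ and /e/): before a front vowel, so rule 3 applies → [tʃ].
/e/ (between /k/ and /ʃ/) is in the target of rule 1 but the environment (before a nasal consonant) is not met → [e].
/ʃ/ — between /e/ and /u/, between two vowels — surfaces as [ʒ] (rule 2).
/u/ (between /ʃ/ and /n/): before a nasal consonant, so rule 1 applies → [ũ].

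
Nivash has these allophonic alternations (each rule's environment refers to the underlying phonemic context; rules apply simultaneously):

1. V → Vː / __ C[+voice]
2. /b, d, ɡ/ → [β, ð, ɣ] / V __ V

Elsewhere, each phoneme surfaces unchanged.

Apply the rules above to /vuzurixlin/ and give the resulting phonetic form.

[vuːzuːrixliːn]

/u/ (between /v/ and /z/): before a voiced consonant, so rule 1 applies → [uː].
/u/ (between /z/ and /r/) occurs before a voiced consonant → [uː] by rule 1.
/i/ (between /r/ and /x/): rule 1 targets it, but not before a voiced consonant → unchanged [i].
Rule 1 applies to /i/ (between /l/ and /n/: before a voiced consonant) → [iː].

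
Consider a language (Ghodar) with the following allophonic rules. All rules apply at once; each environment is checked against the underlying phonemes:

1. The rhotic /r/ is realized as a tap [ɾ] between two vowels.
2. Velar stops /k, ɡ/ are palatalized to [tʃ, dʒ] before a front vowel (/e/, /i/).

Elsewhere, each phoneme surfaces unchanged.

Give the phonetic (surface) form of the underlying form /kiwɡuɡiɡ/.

/k/ (word-initial): before a front vowel, so rule 2 applies → [tʃ].
/i/ (between /k/ and /w/): no rule targets it → [i].
/w/ (between /i/ and /ɡ/): no rule targets it → [w].
/ɡ/ (between /w/ and /u/): rule 2 targets it, but not before a front vowel → unchanged [ɡ].
/u/ (between /ɡ/ and /ɡ/) is unaffected → [u].
/ɡ/ — between /u/ and /i/, before a front vowel — surfaces as [dʒ] (rule 2).
/i/ (between /ɡ/ and /ɡ/) is unaffected → [i].
/ɡ/ — word-final; rule 2 does not apply here → [ɡ].

[tʃiwɡudʒiɡ]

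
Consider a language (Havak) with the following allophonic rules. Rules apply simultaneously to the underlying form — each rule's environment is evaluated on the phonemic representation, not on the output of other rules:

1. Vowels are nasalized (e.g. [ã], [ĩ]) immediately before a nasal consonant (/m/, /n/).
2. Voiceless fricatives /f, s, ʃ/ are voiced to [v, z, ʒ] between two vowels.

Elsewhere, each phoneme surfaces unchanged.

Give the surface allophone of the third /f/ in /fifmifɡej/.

[f]

/f/ (between /i/ and /ɡ/): rule 2 targets it, but not between two vowels → unchanged [f].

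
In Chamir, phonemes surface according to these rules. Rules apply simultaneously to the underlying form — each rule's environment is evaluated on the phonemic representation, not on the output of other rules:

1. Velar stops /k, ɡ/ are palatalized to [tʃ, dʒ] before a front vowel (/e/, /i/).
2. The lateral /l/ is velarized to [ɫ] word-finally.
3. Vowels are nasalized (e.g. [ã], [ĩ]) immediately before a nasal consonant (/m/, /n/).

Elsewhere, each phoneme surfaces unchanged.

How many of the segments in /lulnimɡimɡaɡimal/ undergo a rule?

6

Segments that undergo a rule: /i/ → [ĩ] (rule 3); /ɡ/ → [dʒ] (rule 1); /i/ → [ĩ] (rule 3); /ɡ/ → [dʒ] (rule 1); /i/ → [ĩ] (rule 3); /l/ → [ɫ] (rule 2).
All other segments surface unchanged.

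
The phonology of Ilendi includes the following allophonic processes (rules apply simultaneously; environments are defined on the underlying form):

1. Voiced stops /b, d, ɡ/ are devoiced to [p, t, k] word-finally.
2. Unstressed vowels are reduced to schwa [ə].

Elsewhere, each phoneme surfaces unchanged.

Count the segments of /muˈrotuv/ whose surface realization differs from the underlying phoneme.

Segments that undergo a rule: /u/ → [ə] (rule 2); /u/ → [ə] (rule 2).
All other segments surface unchanged.

2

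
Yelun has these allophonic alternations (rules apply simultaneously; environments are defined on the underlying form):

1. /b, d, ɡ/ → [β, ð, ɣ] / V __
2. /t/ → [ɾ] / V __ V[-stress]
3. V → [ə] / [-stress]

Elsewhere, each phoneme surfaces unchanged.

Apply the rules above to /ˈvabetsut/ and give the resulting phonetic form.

[ˈvaβətsət]

/v/ (word-initial): no rule targets it → [v].
/a/ (between /v/ and /b/): rule 3 targets it, but not in an unstressed syllable → unchanged [a].
/b/ — between /a/ and /e/, immediately after a vowel — surfaces as [β] (rule 1).
Rule 3 applies to /e/ (between /b/ and /t/: in an unstressed syllable) → [ə].
/t/ (between /e/ and /s/): rule 2 targets it, but not between a vowel and a following unstressed vowel → unchanged [t].
/s/ — not in any rule's target class → [s].
/u/ (between /s/ and /t/): in an unstressed syllable, so rule 3 applies → [ə].
/t/ — word-final; rule 2 does not apply here → [t].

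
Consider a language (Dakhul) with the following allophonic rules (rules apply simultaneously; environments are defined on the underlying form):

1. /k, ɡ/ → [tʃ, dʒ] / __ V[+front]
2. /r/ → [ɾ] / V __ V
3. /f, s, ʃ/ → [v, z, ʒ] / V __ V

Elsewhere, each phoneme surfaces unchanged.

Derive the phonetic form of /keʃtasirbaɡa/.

[tʃeʃtazirbaɡa]

/k/ (word-initial) occurs before a front vowel → [tʃ] by rule 1.
/ʃ/ (between /e/ and /t/) fails the environment for rule 3, so it stays [ʃ].
/s/ (between /a/ and /i/) occurs between two vowels → [z] by rule 3.
/r/ (between /i/ and /b/) is in the target of rule 2 but the environment (between two vowels) is not met → [r].
/ɡ/ (between /a/ and /a/): rule 1 targets it, but not before a front vowel → unchanged [ɡ].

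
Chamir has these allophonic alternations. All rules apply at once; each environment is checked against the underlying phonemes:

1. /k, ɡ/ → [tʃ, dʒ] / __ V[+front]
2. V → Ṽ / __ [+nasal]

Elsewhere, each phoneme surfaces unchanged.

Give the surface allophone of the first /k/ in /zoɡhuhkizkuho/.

Rule 1 applies to /k/ (between /h/ and /i/: before a front vowel) → [tʃ].

[tʃ]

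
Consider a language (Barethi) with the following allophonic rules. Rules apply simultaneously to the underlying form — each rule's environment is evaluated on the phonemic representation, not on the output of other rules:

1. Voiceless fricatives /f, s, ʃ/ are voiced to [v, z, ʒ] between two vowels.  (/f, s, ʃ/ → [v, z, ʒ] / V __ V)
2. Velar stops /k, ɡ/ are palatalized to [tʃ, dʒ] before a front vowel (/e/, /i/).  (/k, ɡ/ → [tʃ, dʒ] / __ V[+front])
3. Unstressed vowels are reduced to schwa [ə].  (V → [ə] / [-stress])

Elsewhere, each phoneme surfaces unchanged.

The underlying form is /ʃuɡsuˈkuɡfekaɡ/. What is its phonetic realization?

[ʃəɡsəˈkuɡfəkəɡ]

/ʃ/ (word-initial) is in the target of rule 1 but the environment (between two vowels) is not met → [ʃ].
/u/ — between /ʃ/ and /ɡ/, in an unstressed syllable — surfaces as [ə] (rule 3).
/ɡ/ (between /u/ and /s/) is in the target of rule 2 but the environment (before a front vowel) is not met → [ɡ].
/s/ (between /ɡ/ and /u/): rule 1 targets it, but not between two vowels → unchanged [s].
/u/ — between /s/ and /k/, in an unstressed syllable — surfaces as [ə] (rule 3).
/k/ — between /u/ and /u/; rule 2 does not apply here → [k].
/u/ (between /k/ and /ɡ/): rule 3 targets it, but not in an unstressed syllable → unchanged [u].
/ɡ/ (between /u/ and /f/): rule 2 targets it, but not before a front vowel → unchanged [ɡ].
/f/ (between /ɡ/ and /e/) is in the target of rule 1 but the environment (between two vowels) is not met → [f].
/e/ (between /f/ and /k/): in an unstressed syllable, so rule 3 applies → [ə].
/k/ (between /e/ and /a/) fails the environment for rule 2, so it stays [k].
/a/ (between /k/ and /ɡ/) occurs in an unstressed syllable → [ə] by rule 3.
/ɡ/ (word-final): rule 2 targets it, but not before a front vowel → unchanged [ɡ].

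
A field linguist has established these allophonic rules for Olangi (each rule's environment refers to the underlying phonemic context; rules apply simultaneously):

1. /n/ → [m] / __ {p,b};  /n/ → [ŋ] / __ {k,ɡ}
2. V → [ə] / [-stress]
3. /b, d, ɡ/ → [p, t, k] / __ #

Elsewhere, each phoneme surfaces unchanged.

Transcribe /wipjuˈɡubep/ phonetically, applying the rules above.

[wəpjəˈɡubəp]

/w/ (word-initial) is unaffected → [w].
/i/ (between /w/ and /p/): in an unstressed syllable, so rule 2 applies → [ə].
/p/ (between /i/ and /j/) is unaffected → [p].
/j/ (between /p/ and /u/) is unaffected → [j].
/u/ (between /j/ and /ɡ/): in an unstressed syllable, so rule 2 applies → [ə].
/ɡ/ (between /u/ and /u/) fails the environment for rule 3, so it stays [ɡ].
/u/ — between /ɡ/ and /b/; rule 2 does not apply here → [u].
/b/ (between /u/ and /e/) is in the target of rule 3 but the environment (word-finally) is not met → [b].
Rule 2 applies to /e/ (between /b/ and /p/: in an unstressed syllable) → [ə].
/p/ — not in any rule's target class → [p].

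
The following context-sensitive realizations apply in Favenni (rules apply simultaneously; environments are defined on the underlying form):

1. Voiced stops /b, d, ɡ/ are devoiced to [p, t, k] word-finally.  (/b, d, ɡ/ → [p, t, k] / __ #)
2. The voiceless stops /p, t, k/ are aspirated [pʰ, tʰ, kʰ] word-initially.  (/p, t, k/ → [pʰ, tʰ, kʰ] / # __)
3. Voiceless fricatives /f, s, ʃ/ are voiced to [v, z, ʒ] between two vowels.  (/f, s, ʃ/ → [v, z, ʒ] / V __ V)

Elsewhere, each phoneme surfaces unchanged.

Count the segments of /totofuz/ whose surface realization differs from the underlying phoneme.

Segments that undergo a rule: /t/ → [tʰ] (rule 2); /f/ → [v] (rule 3).
All other segments surface unchanged.

2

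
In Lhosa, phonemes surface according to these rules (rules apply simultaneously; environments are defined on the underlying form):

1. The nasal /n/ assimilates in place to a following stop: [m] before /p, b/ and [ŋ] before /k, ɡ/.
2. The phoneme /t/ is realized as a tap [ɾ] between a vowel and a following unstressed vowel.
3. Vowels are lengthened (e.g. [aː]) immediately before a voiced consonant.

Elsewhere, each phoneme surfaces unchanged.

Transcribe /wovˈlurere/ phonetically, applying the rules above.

[woːvˈluːreːre]

/w/ (word-initial): no rule targets it → [w].
/o/ — between /w/ and /v/, before a voiced consonant — surfaces as [oː] (rule 3).
/v/ (between /o/ and /l/): no rule targets it → [v].
/l/ (between /v/ and /u/): no rule targets it → [l].
Rule 3 applies to /u/ (between /l/ and /r/: before a voiced consonant) → [uː].
/r/ stays [r].
/e/ meets the environment for rule 3 (before a voiced consonant) → [eː].
/r/ (between /e/ and /e/): no rule targets it → [r].
/e/ (word-final): rule 3 targets it, but not before a voiced consonant → unchanged [e].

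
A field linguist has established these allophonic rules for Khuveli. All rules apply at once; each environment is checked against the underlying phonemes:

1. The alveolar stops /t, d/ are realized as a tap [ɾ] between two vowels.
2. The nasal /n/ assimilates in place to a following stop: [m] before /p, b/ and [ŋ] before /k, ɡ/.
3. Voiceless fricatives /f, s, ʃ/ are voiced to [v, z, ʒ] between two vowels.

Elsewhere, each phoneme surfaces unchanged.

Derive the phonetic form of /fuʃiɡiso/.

[fuʒiɡizo]

/f/ (word-initial) fails the environment for rule 3, so it stays [f].
/u/ (between /f/ and /ʃ/) is unaffected → [u].
/ʃ/ meets the environment for rule 3 (between two vowels) → [ʒ].
/i/ — not in any rule's target class → [i].
/ɡ/ (between /i/ and /i/): no rule targets it → [ɡ].
/i/ (between /ɡ/ and /s/): no rule targets it → [i].
/s/ meets the environment for rule 3 (between two vowels) → [z].
/o/ stays [o].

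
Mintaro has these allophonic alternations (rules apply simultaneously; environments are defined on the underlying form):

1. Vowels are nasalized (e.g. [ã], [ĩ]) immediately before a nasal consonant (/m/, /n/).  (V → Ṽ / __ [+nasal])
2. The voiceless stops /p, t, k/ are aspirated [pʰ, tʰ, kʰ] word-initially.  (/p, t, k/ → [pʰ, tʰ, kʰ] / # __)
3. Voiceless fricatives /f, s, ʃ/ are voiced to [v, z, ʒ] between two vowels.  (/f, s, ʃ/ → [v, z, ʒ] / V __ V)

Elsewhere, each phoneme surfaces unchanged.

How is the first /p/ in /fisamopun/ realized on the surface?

/p/ (between /o/ and /u/) fails the environment for rule 2, so it stays [p].

[p]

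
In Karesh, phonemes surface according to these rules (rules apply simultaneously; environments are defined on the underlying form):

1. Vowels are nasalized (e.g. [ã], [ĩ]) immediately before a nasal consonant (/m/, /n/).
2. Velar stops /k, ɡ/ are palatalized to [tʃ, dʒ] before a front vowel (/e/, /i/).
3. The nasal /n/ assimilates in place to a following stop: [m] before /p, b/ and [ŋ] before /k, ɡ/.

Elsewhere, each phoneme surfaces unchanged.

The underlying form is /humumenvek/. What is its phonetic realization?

/u/ (between /h/ and /m/) occurs before a nasal consonant → [ũ] by rule 1.
/u/ meets the environment for rule 1 (before a nasal consonant) → [ũ].
/e/ (between /m/ and /n/) occurs before a nasal consonant → [ẽ] by rule 1.
/n/ — between /e/ and /v/; rule 3 does not apply here → [n].
/e/ (between /v/ and /k/) fails the environment for rule 1, so it stays [e].
/k/ — word-final; rule 2 does not apply here → [k].

[hũmũmẽnvek]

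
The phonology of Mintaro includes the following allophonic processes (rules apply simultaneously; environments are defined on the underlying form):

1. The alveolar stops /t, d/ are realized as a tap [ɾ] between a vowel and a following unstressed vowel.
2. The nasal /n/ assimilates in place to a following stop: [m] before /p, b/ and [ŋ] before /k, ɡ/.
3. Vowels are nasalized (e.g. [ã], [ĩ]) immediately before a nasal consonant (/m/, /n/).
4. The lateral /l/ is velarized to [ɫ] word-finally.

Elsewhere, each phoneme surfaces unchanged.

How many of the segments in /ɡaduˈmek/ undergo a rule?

Segments that undergo a rule: /d/ → [ɾ] (rule 1); /u/ → [ũ] (rule 3).
All other segments surface unchanged.

2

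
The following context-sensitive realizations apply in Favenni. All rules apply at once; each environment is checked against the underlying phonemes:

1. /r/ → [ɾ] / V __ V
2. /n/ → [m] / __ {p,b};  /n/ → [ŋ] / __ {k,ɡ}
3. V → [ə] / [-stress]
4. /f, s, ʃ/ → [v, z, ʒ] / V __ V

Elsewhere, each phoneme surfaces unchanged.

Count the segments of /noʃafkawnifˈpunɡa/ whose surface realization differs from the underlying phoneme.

7

Segments that undergo a rule: /o/ → [ə] (rule 3); /ʃ/ → [ʒ] (rule 4); /a/ → [ə] (rule 3); /a/ → [ə] (rule 3); /i/ → [ə] (rule 3); /n/ → [ŋ] (rule 2); /a/ → [ə] (rule 3).
All other segments surface unchanged.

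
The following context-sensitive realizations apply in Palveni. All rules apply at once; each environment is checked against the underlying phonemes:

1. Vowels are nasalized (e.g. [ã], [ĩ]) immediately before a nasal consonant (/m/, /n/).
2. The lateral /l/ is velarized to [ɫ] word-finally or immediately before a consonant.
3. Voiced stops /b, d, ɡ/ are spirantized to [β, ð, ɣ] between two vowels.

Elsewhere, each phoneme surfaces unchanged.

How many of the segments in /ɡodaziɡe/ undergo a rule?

Segments that undergo a rule: /d/ → [ð] (rule 3); /ɡ/ → [ɣ] (rule 3).
All other segments surface unchanged.

2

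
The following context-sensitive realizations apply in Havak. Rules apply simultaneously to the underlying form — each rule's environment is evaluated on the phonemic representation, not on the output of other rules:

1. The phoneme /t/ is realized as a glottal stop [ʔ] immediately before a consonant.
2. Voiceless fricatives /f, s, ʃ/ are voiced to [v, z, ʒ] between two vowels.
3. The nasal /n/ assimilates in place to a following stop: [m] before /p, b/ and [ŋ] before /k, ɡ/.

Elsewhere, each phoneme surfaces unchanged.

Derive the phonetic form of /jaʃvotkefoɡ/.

[jaʃvoʔkevoɡ]

/ʃ/ — between /a/ and /v/; rule 2 does not apply here → [ʃ].
/t/ (between /o/ and /k/) occurs immediately before a consonant → [ʔ] by rule 1.
Rule 2 applies to /f/ (between /e/ and /o/: between two vowels) → [v].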